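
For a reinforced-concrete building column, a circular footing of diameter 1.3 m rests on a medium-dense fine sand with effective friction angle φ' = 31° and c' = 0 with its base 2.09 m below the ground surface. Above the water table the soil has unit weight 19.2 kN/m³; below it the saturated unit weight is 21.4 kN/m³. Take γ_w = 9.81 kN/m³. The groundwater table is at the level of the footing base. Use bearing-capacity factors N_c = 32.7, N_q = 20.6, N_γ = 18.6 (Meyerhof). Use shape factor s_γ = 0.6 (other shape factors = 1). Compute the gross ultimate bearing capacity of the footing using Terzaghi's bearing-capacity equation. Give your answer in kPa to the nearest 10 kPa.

q_ult ≈ 910 kPa

q = γ·D_f = 19.2 × 2.09 = 40.128 kPa.
For the ½γBN_γ term take γ' = 21.4 − 9.81 = 11.59 kN/m³ (soil below base is submerged).
q·N_q = 40.128 × 20.6 = 826.64 kPa
0.5·γ·B·N_γ·s_γ = 0.5 × 11.59 × 1.3 × 18.6 × 0.6 = 84.074 kPa
q_ult = 826.64 + 84.074 = 910.71 kPa.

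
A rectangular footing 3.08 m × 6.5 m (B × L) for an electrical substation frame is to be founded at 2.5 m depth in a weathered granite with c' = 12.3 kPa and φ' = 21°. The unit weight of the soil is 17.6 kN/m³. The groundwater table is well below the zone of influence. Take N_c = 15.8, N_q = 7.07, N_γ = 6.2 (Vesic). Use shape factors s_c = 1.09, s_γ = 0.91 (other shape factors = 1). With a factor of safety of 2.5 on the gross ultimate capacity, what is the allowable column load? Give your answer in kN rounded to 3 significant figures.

P_all ≈ 5410 kN

Effective surcharge at the founding depth q = γ·D_f = 17.6 × 2.5 = 44 kPa.
q_ult = c·N_c·s_c + q·N_q + 0.5·γ·B·N_γ·s_γ
     = 12.3 × 15.8 × 1.09 + 44 × 7.07 + 0.5 × 17.6 × 3.08 × 6.2 × 0.91
     = 211.83 + 311.08 + 152.92 = 675.83 kPa.
Gross allowable pressure q_all = 675.83 / 2.5 = 270.33 kPa.
Footing area = 20.02 m², so allowable column load = 270.33 × 20.02 = 5412.1 kN.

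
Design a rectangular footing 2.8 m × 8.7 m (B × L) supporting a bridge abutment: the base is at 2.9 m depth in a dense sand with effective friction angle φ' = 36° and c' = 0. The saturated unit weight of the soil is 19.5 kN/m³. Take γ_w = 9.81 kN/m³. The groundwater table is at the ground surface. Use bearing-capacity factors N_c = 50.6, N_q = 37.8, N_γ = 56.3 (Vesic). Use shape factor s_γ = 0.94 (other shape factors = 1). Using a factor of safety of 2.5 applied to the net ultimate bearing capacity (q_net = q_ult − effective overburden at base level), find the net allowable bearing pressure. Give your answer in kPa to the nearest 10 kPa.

q_all(net) ≈ 700 kPa

Water table at ground surface, so effective unit weight γ' = 19.5 − 9.81 = 9.69 kN/m³ is used throughout; overburden q = 9.69 × 2.9 = 28.101 kPa; the same γ' applies in the ½γBN_γ term.
Surcharge term q·N_q = 28.101 × 37.8 = 1062.2 kPa; self-weight term 0.5·γ·B·N_γ·s_γ = 0.5 × 9.69 × 2.8 × 56.3 × 0.94 = 717.94 kPa.
q_ult = 1062.2 + 717.94 = 1780.2 kPa.
Net ultimate: q_net = 1780.2 − 28.101 = 1752.1 kPa.
q_all(net) = 1752.1 / 2.5 = 700.82 kPa.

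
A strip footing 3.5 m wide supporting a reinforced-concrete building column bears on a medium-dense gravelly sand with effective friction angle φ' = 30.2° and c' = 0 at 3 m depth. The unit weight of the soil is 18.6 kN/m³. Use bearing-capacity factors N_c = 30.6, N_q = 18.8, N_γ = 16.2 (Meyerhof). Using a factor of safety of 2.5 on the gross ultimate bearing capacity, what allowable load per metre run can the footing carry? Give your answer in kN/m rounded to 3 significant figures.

≈ 2210 kN/m

Overburden at base level: q = 18.6 × 3 = 55.8 kPa.
Surcharge term q·N_q = 55.8 × 18.8 = 1049 kPa; self-weight term 0.5·γ·B·N_γ = 0.5 × 18.6 × 3.5 × 16.2 = 527.31 kPa.
q_ult = 1049 + 527.31 = 1576.4 kPa.
Gross allowable pressure q_all = 1576.4 / 2.5 = 630.54 kPa.
Allowable wall load = q_all × B = 630.54 × 3.5 = 2206.9 kN per metre run.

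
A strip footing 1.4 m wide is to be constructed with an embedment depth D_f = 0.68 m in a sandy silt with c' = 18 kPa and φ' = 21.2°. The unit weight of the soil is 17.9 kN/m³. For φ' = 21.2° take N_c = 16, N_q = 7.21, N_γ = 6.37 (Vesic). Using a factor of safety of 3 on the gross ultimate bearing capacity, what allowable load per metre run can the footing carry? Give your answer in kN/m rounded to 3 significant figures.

Overburden at base level: q = 17.9 × 0.68 = 12.172 kPa.
Cohesion term c·N_c = 18 × 16 = 288 kPa; surcharge term q·N_q = 12.172 × 7.21 = 87.76 kPa; self-weight term 0.5·γ·B·N_γ = 0.5 × 17.9 × 1.4 × 6.37 = 79.816 kPa.
q_ult = 288 + 87.76 + 79.816 = 455.58 kPa.
Gross allowable pressure q_all = 455.58 / 3 = 151.86 kPa.
Allowable wall load = q_all × B = 151.86 × 1.4 = 212.6 kN per metre run.

≈ 213 kN/m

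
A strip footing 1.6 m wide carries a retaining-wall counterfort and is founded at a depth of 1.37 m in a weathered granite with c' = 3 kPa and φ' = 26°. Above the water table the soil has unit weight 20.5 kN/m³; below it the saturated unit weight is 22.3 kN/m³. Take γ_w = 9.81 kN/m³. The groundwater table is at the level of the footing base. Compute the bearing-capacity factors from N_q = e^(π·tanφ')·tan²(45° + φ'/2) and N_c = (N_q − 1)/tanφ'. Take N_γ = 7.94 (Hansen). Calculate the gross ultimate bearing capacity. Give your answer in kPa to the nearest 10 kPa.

q_ult ≈ 480 kPa

tan26° = 0.4877, so N_q = e^(π×0.4877)·tan²(58°) = 4.629 × 2.561 = 11.85.
N_c = (11.85 − 1)/tan26° = 22.25.
q = γ·D_f = 20.5 × 1.37 = 28.085 kPa.
For the ½γBN_γ term take γ' = 22.3 − 9.81 = 12.49 kN/m³ (soil below base is submerged).
c·N_c = 3 × 22.254 = 66.763 kPa
q·N_q = 28.085 × 11.854 = 332.93 kPa
0.5·γ·B·N_γ = 0.5 × 12.49 × 1.6 × 7.94 = 79.336 kPa
q_ult = 66.763 + 332.93 + 79.336 = 479.03 kPa.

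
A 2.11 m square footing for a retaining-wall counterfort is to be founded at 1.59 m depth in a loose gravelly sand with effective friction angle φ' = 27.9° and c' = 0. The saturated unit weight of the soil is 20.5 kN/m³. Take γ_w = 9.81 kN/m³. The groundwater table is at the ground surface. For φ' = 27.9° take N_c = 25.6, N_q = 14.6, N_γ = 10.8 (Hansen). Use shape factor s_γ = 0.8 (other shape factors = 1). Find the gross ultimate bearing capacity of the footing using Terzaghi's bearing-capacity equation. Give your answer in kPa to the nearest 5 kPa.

q_ult ≈ 345 kPa

Water table at ground surface, so effective unit weight γ' = 20.5 − 9.81 = 10.69 kN/m³ is used throughout; overburden q = 10.69 × 1.59 = 16.997 kPa; the same γ' applies in the ½γBN_γ term.
Surcharge term q·N_q = 16.997 × 14.6 = 248.16 kPa; self-weight term 0.5·γ·B·N_γ·s_γ = 0.5 × 10.69 × 2.11 × 10.8 × 0.8 = 97.441 kPa.
q_ult = 248.16 + 97.441 = 345.6 kPa.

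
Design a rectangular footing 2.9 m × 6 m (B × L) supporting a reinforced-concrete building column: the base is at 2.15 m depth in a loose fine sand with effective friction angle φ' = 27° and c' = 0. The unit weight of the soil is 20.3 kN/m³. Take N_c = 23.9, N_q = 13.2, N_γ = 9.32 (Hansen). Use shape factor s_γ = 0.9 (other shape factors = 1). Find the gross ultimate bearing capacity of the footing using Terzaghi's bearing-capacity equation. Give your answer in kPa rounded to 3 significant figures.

Overburden at base level: q = 20.3 × 2.15 = 43.645 kPa.
Surcharge term q·N_q = 43.645 × 13.2 = 576.11 kPa; self-weight term 0.5·γ·B·N_γ·s_γ = 0.5 × 20.3 × 2.9 × 9.32 × 0.9 = 246.9 kPa.
q_ult = 576.11 + 246.9 = 823.01 kPa.

q_ult ≈ 823 kPa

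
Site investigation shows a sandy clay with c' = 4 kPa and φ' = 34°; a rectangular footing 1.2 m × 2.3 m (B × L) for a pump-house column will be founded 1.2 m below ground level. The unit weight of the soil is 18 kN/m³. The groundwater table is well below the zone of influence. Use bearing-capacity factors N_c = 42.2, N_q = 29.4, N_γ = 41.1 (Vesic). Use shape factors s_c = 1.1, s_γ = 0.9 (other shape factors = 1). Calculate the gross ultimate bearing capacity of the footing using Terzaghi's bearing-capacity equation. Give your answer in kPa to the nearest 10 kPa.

Overburden at base level: q = 18 × 1.2 = 21.6 kPa.
Cohesion term c·N_c·s_c = 4 × 42.2 × 1.1 = 185.68 kPa; surcharge term q·N_q = 21.6 × 29.4 = 635.04 kPa; self-weight term 0.5·γ·B·N_γ·s_γ = 0.5 × 18 × 1.2 × 41.1 × 0.9 = 399.49 kPa.
q_ult = 185.68 + 635.04 + 399.49 = 1220.2 kPa.

q_ult ≈ 1220 kPa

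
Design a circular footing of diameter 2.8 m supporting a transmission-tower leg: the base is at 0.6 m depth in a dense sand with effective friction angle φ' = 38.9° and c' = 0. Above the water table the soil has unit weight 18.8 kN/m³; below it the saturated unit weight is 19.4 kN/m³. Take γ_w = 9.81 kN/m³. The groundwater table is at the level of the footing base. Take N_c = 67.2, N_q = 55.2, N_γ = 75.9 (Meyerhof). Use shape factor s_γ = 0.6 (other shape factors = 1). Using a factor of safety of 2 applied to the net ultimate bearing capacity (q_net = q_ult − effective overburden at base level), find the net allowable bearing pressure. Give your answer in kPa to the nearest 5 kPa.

q = γ·D_f = 18.8 × 0.6 = 11.28 kPa.
For the ½γBN_γ term take γ' = 19.4 − 9.81 = 9.59 kN/m³ (soil below base is submerged).
q·N_q = 11.28 × 55.2 = 622.66 kPa
0.5·γ·B·N_γ·s_γ = 0.5 × 9.59 × 2.8 × 75.9 × 0.6 = 611.42 kPa
q_ult = 622.66 + 611.42 = 1234.1 kPa.
Net ultimate: q_net = 1234.1 − 11.28 = 1222.8 kPa.
q_all(net) = 1222.8 / 2 = 611.4 kPa.

q_all(net) ≈ 610 kPa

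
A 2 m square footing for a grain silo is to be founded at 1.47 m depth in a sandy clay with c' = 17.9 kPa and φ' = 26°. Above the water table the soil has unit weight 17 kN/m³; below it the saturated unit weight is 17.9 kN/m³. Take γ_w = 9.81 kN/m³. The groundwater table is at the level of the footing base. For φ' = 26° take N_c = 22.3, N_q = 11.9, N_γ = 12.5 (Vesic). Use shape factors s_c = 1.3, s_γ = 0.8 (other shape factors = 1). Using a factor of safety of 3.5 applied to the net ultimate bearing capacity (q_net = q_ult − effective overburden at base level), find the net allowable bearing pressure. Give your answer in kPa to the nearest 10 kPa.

Overburden at base level: q = 17 × 1.47 = 24.99 kPa.
Below the base the soil is submerged, so the ½γBN_γ term uses γ' = 17.9 − 9.81 = 8.09 kN/m³.
Cohesion term c·N_c·s_c = 17.9 × 22.3 × 1.3 = 518.92 kPa; surcharge term q·N_q = 24.99 × 11.9 = 297.38 kPa; self-weight term 0.5·γ·B·N_γ·s_γ = 0.5 × 8.09 × 2 × 12.5 × 0.8 = 80.9 kPa.
q_ult = 518.92 + 297.38 + 80.9 = 897.2 kPa.
Net ultimate: q_net = 897.2 − 24.99 = 872.21 kPa.
q_all(net) = 872.21 / 3.5 = 249.2 kPa.

q_all(net) ≈ 250 kPa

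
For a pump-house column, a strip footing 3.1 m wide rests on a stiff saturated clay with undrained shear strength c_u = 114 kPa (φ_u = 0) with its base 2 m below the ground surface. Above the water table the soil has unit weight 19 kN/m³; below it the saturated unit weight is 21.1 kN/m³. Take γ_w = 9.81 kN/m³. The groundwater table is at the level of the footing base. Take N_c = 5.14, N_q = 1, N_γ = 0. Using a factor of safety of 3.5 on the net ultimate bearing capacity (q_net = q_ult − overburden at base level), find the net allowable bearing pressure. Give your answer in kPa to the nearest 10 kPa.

q = γ·D_f = 19 × 2 = 38 kPa.
c·N_c = 114 × 5.14 = 585.96 kPa
q·N_q = 38 × 1 = 38 kPa
q_ult = 585.96 + 38 = 623.96 kPa.
q_net = 623.96 − 38 = 585.96 kPa.
q_all(net) = 585.96 / 3.5 = 167.42 kPa.

q_all(net) ≈ 170 kPa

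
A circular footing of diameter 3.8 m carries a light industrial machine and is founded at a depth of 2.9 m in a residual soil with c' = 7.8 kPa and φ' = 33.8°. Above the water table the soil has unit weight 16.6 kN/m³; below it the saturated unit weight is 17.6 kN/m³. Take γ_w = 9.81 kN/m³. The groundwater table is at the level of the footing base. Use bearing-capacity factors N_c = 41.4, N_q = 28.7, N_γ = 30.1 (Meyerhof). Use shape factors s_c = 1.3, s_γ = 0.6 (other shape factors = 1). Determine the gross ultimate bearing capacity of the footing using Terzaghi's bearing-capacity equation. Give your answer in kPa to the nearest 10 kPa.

q = γ·D_f = 16.6 × 2.9 = 48.14 kPa.
For the ½γBN_γ term take γ' = 17.6 − 9.81 = 7.79 kN/m³ (soil below base is submerged).
c·N_c·s_c = 7.8 × 41.4 × 1.3 = 419.8 kPa
q·N_q = 48.14 × 28.7 = 1381.6 kPa
0.5·γ·B·N_γ·s_γ = 0.5 × 7.79 × 3.8 × 30.1 × 0.6 = 267.31 kPa
q_ult = 419.8 + 1381.6 + 267.31 = 2068.7 kPa.

q_ult ≈ 2070 kPa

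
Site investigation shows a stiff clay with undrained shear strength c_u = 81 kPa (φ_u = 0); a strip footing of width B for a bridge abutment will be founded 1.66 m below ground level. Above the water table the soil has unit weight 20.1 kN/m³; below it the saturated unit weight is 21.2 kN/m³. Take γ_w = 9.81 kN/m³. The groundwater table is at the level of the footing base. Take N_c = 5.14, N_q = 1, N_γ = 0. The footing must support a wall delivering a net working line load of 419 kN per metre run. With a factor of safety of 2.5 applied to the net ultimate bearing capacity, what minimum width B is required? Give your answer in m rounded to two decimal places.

Effective surcharge at the founding depth q = γ·D_f = 20.1 × 1.66 = 33.366 kPa.
q_ult = c·N_c + q·N_q
     = 81 × 5.14 + 33.366 × 1
     = 416.34 + 33.366 = 449.71 kPa.
For φ = 0 the ½γBN_γ term vanishes, so q_ult is independent of B. q_net = 449.71 − 33.366 = 416.34 kPa; q_all(net) = 416.34/2.5 = 166.54 kPa.
Required width B = w / q_all(net) = 419 / 166.54 = 2.516 m.

B = 2.52 m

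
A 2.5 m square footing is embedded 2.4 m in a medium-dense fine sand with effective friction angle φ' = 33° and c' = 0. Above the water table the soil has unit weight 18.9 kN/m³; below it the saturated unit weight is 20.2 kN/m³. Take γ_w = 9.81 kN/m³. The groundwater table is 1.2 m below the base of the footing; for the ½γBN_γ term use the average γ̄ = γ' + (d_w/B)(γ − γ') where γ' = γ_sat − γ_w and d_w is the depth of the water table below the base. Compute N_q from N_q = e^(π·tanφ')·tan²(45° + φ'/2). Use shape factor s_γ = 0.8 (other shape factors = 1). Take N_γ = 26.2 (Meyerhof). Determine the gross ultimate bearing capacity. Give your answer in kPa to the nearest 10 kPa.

tan33° = 0.6494, so N_q = e^(π×0.6494)·tan²(61.5°) = 7.692 × 3.392 = 26.09.
Overburden at base level: q = 18.9 × 2.4 = 45.36 kPa.
The water table is 1.2 m below the base (< B = 2.5 m), so the ½γBN_γ term uses γ̄ = γ' + (d_w/B)(γ − γ') = 10.39 + (1.2/2.5)(18.9 − 10.39) = 14.475 kN/m³.
Surcharge term q·N_q = 45.36 × 26.092 = 1183.5 kPa; self-weight term 0.5·γ·B·N_γ·s_γ = 0.5 × 14.475 × 2.5 × 26.2 × 0.8 = 379.24 kPa.
q_ult = 1183.5 + 379.24 = 1562.8 kPa.

q_ult ≈ 1560 kPa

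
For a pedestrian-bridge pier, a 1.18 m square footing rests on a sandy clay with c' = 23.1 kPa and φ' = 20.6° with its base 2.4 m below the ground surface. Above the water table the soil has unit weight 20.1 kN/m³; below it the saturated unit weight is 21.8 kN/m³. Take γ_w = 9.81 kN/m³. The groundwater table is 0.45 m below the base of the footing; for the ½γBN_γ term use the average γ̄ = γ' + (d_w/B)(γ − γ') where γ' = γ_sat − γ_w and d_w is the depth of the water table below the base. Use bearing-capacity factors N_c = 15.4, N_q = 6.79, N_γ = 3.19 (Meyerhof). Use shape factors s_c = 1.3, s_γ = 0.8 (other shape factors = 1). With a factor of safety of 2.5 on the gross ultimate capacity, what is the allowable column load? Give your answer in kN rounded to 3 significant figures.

Effective surcharge at the founding depth q = γ·D_f = 20.1 × 2.4 = 48.24 kPa.
With d_w = 0.45 m < B, γ̄ = 11.99 + (0.45/1.18) × (20.1 − 11.99) = 15.083 kN/m³.
q_ult = c·N_c·s_c + q·N_q + 0.5·γ·B·N_γ·s_γ
     = 23.1 × 15.4 × 1.3 + 48.24 × 6.79 + 0.5 × 15.083 × 1.18 × 3.19 × 0.8
     = 462.46 + 327.55 + 22.71 = 812.72 kPa.
Gross allowable pressure q_all = 812.72 / 2.5 = 325.09 kPa.
Footing area = 1.3924 m², so allowable column load = 325.09 × 1.3924 = 452.65 kN.

P_all ≈ 453 kN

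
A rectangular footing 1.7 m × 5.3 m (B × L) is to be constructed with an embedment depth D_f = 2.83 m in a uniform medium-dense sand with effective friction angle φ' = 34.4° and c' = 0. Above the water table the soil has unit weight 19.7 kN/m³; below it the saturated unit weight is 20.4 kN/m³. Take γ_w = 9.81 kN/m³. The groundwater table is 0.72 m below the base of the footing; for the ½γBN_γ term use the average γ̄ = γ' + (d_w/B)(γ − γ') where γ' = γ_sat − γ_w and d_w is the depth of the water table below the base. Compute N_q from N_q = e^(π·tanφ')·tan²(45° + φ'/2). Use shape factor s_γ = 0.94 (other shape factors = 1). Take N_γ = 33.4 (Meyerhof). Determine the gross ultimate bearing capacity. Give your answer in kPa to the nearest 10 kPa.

q_ult ≈ 2110 kPa

tan34.4° = 0.6847, so N_q = e^(π×0.6847)·tan²(62.2°) = 8.594 × 3.597 = 30.92.
q = γ·D_f = 19.7 × 2.83 = 55.751 kPa.
γ' = 10.59 kN/m³; averaging over the depth B below the base, γ̄ = γ' + (d_w/B)(γ − γ') = 14.448 kN/m³.
q·N_q = 55.751 × 30.917 = 1723.6 kPa
0.5·γ·B·N_γ·s_γ = 0.5 × 14.448 × 1.7 × 33.4 × 0.94 = 385.58 kPa
q_ult = 1723.6 + 385.58 = 2109.2 kPa.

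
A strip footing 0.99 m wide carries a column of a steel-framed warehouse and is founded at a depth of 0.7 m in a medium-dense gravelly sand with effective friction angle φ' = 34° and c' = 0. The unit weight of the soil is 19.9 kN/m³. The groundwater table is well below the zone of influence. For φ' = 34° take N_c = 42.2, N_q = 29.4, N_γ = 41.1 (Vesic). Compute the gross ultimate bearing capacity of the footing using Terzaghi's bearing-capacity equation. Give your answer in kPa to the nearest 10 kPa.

q_ult ≈ 810 kPa

Overburden at base level: q = 19.9 × 0.7 = 13.93 kPa.
Surcharge term q·N_q = 13.93 × 29.4 = 409.54 kPa; self-weight term 0.5·γ·B·N_γ = 0.5 × 19.9 × 0.99 × 41.1 = 404.86 kPa.
q_ult = 409.54 + 404.86 = 814.4 kPa.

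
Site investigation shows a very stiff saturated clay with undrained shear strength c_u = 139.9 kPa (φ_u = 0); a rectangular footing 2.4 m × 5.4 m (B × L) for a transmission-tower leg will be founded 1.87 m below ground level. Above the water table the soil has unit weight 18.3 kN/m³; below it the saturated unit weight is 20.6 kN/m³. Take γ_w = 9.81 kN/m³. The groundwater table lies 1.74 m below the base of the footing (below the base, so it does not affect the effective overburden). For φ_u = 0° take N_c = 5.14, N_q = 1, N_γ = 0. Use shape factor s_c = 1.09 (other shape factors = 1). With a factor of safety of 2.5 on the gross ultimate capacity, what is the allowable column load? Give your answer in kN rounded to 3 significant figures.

Effective surcharge at the founding depth q = γ·D_f = 18.3 × 1.87 = 34.221 kPa.
q_ult = c·N_c·s_c + q·N_q
     = 139.9 × 5.14 × 1.09 + 34.221 × 1
     = 783.8 + 34.221 = 818.02 kPa.
Gross allowable pressure q_all = 818.02 / 2.5 = 327.21 kPa.
Footing area = 12.96 m², so allowable column load = 327.21 × 12.96 = 4240.6 kN.

P_all ≈ 4240 kN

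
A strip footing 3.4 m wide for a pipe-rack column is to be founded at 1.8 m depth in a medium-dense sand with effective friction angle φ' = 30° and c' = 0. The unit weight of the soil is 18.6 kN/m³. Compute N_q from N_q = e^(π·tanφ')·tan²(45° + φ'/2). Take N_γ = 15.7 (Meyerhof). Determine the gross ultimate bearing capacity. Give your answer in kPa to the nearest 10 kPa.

q_ult ≈ 1110 kPa

tan30° = 0.5774, so N_q = e^(π×0.5774)·tan²(60°) = 6.134 × 3.0 = 18.4.
q = γ·D_f = 18.6 × 1.8 = 33.48 kPa.
q·N_q = 33.48 × 18.401 = 616.07 kPa
0.5·γ·B·N_γ = 0.5 × 18.6 × 3.4 × 15.7 = 496.43 kPa
q_ult = 616.07 + 496.43 = 1112.5 kPa.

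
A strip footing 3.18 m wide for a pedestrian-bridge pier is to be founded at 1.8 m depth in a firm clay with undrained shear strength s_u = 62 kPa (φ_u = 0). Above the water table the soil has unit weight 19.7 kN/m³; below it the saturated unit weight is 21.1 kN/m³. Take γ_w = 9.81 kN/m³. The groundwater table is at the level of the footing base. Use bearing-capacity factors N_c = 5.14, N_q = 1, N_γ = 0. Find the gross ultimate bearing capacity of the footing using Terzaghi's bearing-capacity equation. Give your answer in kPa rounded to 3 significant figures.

q = γ·D_f = 19.7 × 1.8 = 35.46 kPa.
c·N_c = 62 × 5.14 = 318.68 kPa
q·N_q = 35.46 × 1 = 35.46 kPa
q_ult = 318.68 + 35.46 = 354.14 kPa.

q_ult ≈ 354 kPa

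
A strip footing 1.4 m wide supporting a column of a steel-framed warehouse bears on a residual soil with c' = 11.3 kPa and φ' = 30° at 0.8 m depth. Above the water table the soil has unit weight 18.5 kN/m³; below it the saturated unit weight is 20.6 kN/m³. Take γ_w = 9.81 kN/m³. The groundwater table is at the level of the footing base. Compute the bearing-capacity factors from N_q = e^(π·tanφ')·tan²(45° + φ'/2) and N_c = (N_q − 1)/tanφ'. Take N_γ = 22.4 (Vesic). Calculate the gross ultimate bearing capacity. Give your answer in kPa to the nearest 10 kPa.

tan30° = 0.5774, so N_q = e^(π×0.5774)·tan²(60°) = 6.134 × 3.0 = 18.4.
N_c = (18.4 − 1)/tan30° = 30.14.
q = γ·D_f = 18.5 × 0.8 = 14.8 kPa.
For the ½γBN_γ term take γ' = 20.6 − 9.81 = 10.79 kN/m³ (soil below base is submerged).
c·N_c = 11.3 × 30.14 = 340.58 kPa
q·N_q = 14.8 × 18.401 = 272.34 kPa
0.5·γ·B·N_γ = 0.5 × 10.79 × 1.4 × 22.4 = 169.19 kPa
q_ult = 340.58 + 272.34 + 169.19 = 782.1 kPa.

q_ult ≈ 780 kPa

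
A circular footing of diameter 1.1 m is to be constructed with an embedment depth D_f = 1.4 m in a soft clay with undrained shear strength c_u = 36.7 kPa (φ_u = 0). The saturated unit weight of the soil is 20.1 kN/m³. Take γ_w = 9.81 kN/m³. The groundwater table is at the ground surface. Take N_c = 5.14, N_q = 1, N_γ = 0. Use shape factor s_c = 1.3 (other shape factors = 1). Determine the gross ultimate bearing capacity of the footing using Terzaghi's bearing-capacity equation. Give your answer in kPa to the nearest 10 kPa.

Water table at ground surface, so effective unit weight γ' = 20.1 − 9.81 = 10.29 kN/m³ is used throughout; overburden q = 10.29 × 1.4 = 14.406 kPa.
Cohesion term c·N_c·s_c = 36.7 × 5.14 × 1.3 = 245.23 kPa; surcharge term q·N_q = 14.406 × 1 = 14.406 kPa.
q_ult = 245.23 + 14.406 = 259.64 kPa.

q_ult ≈ 260 kPa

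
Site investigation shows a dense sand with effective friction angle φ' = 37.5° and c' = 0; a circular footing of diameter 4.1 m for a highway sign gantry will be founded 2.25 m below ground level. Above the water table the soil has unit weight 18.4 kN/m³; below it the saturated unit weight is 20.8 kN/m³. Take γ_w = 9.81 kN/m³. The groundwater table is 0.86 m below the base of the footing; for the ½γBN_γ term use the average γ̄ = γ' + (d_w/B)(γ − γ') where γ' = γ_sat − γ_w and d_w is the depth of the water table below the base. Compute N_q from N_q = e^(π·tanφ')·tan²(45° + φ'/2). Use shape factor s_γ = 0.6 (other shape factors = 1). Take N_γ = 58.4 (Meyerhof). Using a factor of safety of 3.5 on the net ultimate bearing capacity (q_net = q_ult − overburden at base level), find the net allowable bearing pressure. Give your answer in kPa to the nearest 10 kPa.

N_q = e^(π·tan37.5°)·tan²(63.75°) = 45.81.
q = γ·D_f = 18.4 × 2.25 = 41.4 kPa.
γ' = 10.99 kN/m³; averaging over the depth B below the base, γ̄ = γ' + (d_w/B)(γ − γ') = 12.544 kN/m³.
q·N_q = 41.4 × 45.811 = 1896.6 kPa
0.5·γ·B·N_γ·s_γ = 0.5 × 12.544 × 4.1 × 58.4 × 0.6 = 901.08 kPa
q_ult = 1896.6 + 901.08 = 2797.7 kPa.
q_net = 2797.7 − 41.4 = 2756.3 kPa.
q_all(net) = 2756.3 / 3.5 = 787.51 kPa.

q_all(net) ≈ 790 kPa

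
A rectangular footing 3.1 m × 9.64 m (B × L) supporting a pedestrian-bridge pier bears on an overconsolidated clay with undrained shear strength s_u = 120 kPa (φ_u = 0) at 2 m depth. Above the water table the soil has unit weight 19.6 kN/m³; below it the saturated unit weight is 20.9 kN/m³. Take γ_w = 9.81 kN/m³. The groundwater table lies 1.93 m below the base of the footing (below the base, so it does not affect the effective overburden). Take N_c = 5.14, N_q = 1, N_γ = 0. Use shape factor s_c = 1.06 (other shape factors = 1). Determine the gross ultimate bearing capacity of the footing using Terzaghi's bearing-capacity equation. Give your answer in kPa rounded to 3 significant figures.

q = γ·D_f = 19.6 × 2 = 39.2 kPa.
c·N_c·s_c = 120 × 5.14 × 1.06 = 653.81 kPa
q·N_q = 39.2 × 1 = 39.2 kPa
q_ult = 653.81 + 39.2 = 693.01 kPa.

q_ult ≈ 693 kPa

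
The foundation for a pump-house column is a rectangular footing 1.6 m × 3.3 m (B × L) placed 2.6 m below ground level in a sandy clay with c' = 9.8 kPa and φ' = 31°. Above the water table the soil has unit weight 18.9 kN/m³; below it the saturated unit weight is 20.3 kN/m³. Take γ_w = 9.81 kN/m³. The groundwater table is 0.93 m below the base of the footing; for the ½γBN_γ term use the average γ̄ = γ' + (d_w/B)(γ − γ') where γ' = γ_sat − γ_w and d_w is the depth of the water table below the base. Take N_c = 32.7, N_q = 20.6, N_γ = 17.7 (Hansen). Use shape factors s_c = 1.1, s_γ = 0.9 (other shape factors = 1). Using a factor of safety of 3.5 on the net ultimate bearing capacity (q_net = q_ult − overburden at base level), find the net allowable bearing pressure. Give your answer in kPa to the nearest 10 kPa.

q_all(net) ≈ 430 kPa

Overburden at base level: q = 18.9 × 2.6 = 49.14 kPa.
The water table is 0.93 m below the base (< B = 1.6 m), so the ½γBN_γ term uses γ̄ = γ' + (d_w/B)(γ − γ') = 10.49 + (0.93/1.6)(18.9 − 10.49) = 15.378 kN/m³.
Cohesion term c·N_c·s_c = 9.8 × 32.7 × 1.1 = 352.51 kPa; surcharge term q·N_q = 49.14 × 20.6 = 1012.3 kPa; self-weight term 0.5·γ·B·N_γ·s_γ = 0.5 × 15.378 × 1.6 × 17.7 × 0.9 = 195.98 kPa.
q_ult = 352.51 + 1012.3 + 195.98 = 1560.8 kPa.
q_net = 1560.8 − 49.14 = 1511.6 kPa.
q_all(net) = 1511.6 / 3.5 = 431.89 kPa.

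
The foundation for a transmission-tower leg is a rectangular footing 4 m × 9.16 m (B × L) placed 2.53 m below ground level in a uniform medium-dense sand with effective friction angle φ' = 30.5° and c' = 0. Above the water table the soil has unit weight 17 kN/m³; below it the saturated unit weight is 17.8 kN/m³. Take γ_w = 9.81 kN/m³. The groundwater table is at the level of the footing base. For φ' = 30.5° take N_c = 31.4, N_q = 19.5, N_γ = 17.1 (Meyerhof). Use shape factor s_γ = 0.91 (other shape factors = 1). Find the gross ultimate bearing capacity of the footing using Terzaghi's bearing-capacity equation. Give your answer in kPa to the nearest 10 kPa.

Overburden at base level: q = 17 × 2.53 = 43.01 kPa.
Below the base the soil is submerged, so the ½γBN_γ term uses γ' = 17.8 − 9.81 = 7.99 kN/m³.
Surcharge term q·N_q = 43.01 × 19.5 = 838.69 kPa; self-weight term 0.5·γ·B·N_γ·s_γ = 0.5 × 7.99 × 4 × 17.1 × 0.91 = 248.66 kPa.
q_ult = 838.69 + 248.66 = 1087.4 kPa.

q_ult ≈ 1090 kPa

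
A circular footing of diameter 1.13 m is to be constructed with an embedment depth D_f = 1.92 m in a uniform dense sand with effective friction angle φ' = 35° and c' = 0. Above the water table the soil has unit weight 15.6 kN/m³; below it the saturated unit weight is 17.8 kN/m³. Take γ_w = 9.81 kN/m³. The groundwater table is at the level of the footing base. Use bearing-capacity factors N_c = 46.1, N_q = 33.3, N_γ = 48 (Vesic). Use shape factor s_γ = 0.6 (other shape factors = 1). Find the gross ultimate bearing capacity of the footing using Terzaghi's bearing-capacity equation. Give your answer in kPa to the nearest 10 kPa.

q_ult ≈ 1130 kPa

q = γ·D_f = 15.6 × 1.92 = 29.952 kPa.
For the ½γBN_γ term take γ' = 17.8 − 9.81 = 7.99 kN/m³ (soil below base is submerged).
q·N_q = 29.952 × 33.3 = 997.4 kPa
0.5·γ·B·N_γ·s_γ = 0.5 × 7.99 × 1.13 × 48 × 0.6 = 130.01 kPa
q_ult = 997.4 + 130.01 = 1127.4 kPa.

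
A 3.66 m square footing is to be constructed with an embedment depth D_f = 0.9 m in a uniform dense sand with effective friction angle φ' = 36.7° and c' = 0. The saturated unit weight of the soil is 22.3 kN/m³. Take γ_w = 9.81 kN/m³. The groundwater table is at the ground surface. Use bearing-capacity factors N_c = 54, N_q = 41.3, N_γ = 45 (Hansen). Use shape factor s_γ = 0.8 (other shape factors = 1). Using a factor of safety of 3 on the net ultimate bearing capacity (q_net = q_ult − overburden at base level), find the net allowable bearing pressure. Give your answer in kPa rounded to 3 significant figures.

With the water table at the surface the whole profile is submerged: γ' = 22.3 − 9.81 = 12.49 kN/m³, so q = γ'·D_f = 11.241 kPa; the same γ' applies in the ½γBN_γ term.
q_ult = q·N_q + 0.5·γ·B·N_γ·s_γ
     = 11.241 × 41.3 + 0.5 × 12.49 × 3.66 × 45 × 0.8
     = 464.25 + 822.84 = 1287.1 kPa.
q_net = 1287.1 − 11.241 = 1275.9 kPa.
q_all(net) = 1275.9 / 3 = 425.28 kPa.

q_all(net) ≈ 425 kPa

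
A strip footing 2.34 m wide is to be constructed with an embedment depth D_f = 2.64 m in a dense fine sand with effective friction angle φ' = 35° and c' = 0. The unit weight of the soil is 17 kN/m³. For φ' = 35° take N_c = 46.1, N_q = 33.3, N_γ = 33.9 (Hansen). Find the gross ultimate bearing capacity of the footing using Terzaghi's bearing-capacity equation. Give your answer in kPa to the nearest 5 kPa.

q = γ·D_f = 17 × 2.64 = 44.88 kPa.
q·N_q = 44.88 × 33.3 = 1494.5 kPa
0.5·γ·B·N_γ = 0.5 × 17 × 2.34 × 33.9 = 674.27 kPa
q_ult = 1494.5 + 674.27 = 2168.8 kPa.

q_ult ≈ 2170 kPa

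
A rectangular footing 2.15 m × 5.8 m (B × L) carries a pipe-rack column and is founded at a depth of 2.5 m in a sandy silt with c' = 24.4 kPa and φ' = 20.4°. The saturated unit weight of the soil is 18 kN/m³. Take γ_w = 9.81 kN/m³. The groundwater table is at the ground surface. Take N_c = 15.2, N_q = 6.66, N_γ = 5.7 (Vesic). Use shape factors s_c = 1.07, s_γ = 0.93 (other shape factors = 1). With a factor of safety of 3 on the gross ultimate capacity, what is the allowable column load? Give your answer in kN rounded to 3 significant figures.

γ' = 18 − 9.81 = 8.19 kN/m³ (submerged throughout). q = 8.19 × 2.5 = 20.475 kPa; the same γ' applies in the ½γBN_γ term.
c·N_c·s_c = 24.4 × 15.2 × 1.07 = 396.84 kPa
q·N_q = 20.475 × 6.66 = 136.36 kPa
0.5·γ·B·N_γ·s_γ = 0.5 × 8.19 × 2.15 × 5.7 × 0.93 = 46.671 kPa
q_ult = 396.84 + 136.36 + 46.671 = 579.88 kPa.
Gross allowable pressure q_all = 579.88 / 3 = 193.29 kPa.
Footing area = 12.47 m², so allowable column load = 193.29 × 12.47 = 2410.4 kN.

P_all ≈ 2410 kN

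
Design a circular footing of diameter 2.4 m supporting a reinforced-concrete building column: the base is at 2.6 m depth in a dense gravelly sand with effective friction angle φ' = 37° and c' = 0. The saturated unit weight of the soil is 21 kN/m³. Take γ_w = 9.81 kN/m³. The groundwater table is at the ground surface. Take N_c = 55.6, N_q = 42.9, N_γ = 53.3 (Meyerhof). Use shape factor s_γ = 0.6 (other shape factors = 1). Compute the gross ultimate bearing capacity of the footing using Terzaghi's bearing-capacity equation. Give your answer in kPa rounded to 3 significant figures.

With the water table at the surface the whole profile is submerged: γ' = 21 − 9.81 = 11.19 kN/m³, so q = γ'·D_f = 29.094 kPa; the same γ' applies in the ½γBN_γ term.
q_ult = q·N_q + 0.5·γ·B·N_γ·s_γ
     = 29.094 × 42.9 + 0.5 × 11.19 × 2.4 × 53.3 × 0.6
     = 1248.1 + 429.43 = 1677.6 kPa.

q_ult ≈ 1680 kPa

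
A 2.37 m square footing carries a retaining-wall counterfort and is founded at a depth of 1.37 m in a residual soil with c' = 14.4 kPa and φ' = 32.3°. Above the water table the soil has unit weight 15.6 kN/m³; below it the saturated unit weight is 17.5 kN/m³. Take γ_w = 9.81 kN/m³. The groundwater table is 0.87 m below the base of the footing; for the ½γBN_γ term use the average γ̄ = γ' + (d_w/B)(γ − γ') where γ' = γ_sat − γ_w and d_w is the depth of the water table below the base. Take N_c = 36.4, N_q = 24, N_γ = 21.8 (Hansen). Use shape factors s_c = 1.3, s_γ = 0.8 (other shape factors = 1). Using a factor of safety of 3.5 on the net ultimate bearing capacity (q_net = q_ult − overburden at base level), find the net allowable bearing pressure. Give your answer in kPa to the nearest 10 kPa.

Overburden at base level: q = 15.6 × 1.37 = 21.372 kPa.
The water table is 0.87 m below the base (< B = 2.37 m), so the ½γBN_γ term uses γ̄ = γ' + (d_w/B)(γ − γ') = 7.69 + (0.87/2.37)(15.6 − 7.69) = 10.594 kN/m³.
Cohesion term c·N_c·s_c = 14.4 × 36.4 × 1.3 = 681.41 kPa; surcharge term q·N_q = 21.372 × 24 = 512.93 kPa; self-weight term 0.5·γ·B·N_γ·s_γ = 0.5 × 10.594 × 2.37 × 21.8 × 0.8 = 218.93 kPa.
q_ult = 681.41 + 512.93 + 218.93 = 1413.3 kPa.
q_net = 1413.3 − 21.372 = 1391.9 kPa.
q_all(net) = 1391.9 / 3.5 = 397.68 kPa.

q_all(net) ≈ 400 kPa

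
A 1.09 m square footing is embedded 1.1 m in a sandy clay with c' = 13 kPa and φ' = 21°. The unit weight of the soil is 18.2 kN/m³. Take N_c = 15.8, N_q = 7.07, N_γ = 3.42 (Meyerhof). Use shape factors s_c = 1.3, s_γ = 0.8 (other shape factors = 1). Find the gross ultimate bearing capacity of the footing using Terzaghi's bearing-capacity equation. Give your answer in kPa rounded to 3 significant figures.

q = γ·D_f = 18.2 × 1.1 = 20.02 kPa.
c·N_c·s_c = 13 × 15.8 × 1.3 = 267.02 kPa
q·N_q = 20.02 × 7.07 = 141.54 kPa
0.5·γ·B·N_γ·s_γ = 0.5 × 18.2 × 1.09 × 3.42 × 0.8 = 27.138 kPa
q_ult = 267.02 + 141.54 + 27.138 = 435.7 kPa.

q_ult ≈ 436 kPa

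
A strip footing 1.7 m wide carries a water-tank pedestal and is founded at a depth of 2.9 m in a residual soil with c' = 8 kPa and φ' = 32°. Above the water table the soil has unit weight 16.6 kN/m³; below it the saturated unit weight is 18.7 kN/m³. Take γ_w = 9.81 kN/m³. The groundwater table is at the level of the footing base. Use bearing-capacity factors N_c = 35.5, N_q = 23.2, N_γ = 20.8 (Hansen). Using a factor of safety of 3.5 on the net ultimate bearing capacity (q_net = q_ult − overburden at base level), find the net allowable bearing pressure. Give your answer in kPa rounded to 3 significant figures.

q = γ·D_f = 16.6 × 2.9 = 48.14 kPa.
For the ½γBN_γ term take γ' = 18.7 − 9.81 = 8.89 kN/m³ (soil below base is submerged).
c·N_c = 8 × 35.5 = 284 kPa
q·N_q = 48.14 × 23.2 = 1116.8 kPa
0.5·γ·B·N_γ = 0.5 × 8.89 × 1.7 × 20.8 = 157.18 kPa
q_ult = 284 + 1116.8 + 157.18 = 1558 kPa.
q_net = 1558 − 48.14 = 1509.9 kPa.
q_all(net) = 1509.9 / 3.5 = 431.4 kPa.

q_all(net) ≈ 431 kPa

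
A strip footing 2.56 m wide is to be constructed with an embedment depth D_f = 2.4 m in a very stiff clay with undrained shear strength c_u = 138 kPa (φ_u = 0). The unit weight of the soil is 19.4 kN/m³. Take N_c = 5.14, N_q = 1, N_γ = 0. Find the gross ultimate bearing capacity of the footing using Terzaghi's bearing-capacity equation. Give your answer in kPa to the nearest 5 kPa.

Effective surcharge at the founding depth q = γ·D_f = 19.4 × 2.4 = 46.56 kPa.
q_ult = c·N_c + q·N_q
     = 138 × 5.14 + 46.56 × 1
     = 709.32 + 46.56 = 755.88 kPa.

q_ult ≈ 755 kPa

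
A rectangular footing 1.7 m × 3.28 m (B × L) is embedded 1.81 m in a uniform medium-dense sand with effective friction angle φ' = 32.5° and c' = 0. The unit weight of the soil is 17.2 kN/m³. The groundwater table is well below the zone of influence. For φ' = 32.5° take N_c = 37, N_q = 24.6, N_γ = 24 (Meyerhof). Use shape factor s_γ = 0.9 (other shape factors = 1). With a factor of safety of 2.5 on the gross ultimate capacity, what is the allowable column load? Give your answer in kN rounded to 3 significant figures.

P_all ≈ 2410 kN

q = γ·D_f = 17.2 × 1.81 = 31.132 kPa.
q·N_q = 31.132 × 24.6 = 765.85 kPa
0.5·γ·B·N_γ·s_γ = 0.5 × 17.2 × 1.7 × 24 × 0.9 = 315.79 kPa
q_ult = 765.85 + 315.79 = 1081.6 kPa.
Gross allowable pressure q_all = 1081.6 / 2.5 = 432.66 kPa.
Footing area = 5.576 m², so allowable column load = 432.66 × 5.576 = 2412.5 kN.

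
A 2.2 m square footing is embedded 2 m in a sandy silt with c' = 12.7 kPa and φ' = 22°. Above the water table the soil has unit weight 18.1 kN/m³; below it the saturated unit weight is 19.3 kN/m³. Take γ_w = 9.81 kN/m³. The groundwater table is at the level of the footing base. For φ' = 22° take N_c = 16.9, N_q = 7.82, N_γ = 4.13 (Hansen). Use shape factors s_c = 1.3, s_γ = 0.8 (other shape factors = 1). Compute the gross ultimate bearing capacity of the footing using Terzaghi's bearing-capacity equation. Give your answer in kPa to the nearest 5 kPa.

q = γ·D_f = 18.1 × 2 = 36.2 kPa.
For the ½γBN_γ term take γ' = 19.3 − 9.81 = 9.49 kN/m³ (soil below base is submerged).
c·N_c·s_c = 12.7 × 16.9 × 1.3 = 279.02 kPa
q·N_q = 36.2 × 7.82 = 283.08 kPa
0.5·γ·B·N_γ·s_γ = 0.5 × 9.49 × 2.2 × 4.13 × 0.8 = 34.49 kPa
q_ult = 279.02 + 283.08 + 34.49 = 596.59 kPa.

q_ult ≈ 595 kPa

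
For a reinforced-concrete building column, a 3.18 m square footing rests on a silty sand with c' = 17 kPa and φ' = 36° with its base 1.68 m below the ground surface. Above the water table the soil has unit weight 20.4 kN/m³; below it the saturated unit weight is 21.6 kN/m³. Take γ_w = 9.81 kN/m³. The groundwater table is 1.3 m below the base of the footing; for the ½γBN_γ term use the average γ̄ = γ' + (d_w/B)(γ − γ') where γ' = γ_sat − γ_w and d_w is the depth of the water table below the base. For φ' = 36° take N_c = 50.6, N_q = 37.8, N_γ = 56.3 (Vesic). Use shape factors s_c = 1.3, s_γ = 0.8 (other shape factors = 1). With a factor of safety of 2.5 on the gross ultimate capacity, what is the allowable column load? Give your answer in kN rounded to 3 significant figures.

q = γ·D_f = 20.4 × 1.68 = 34.272 kPa.
γ' = 11.79 kN/m³; averaging over the depth B below the base, γ̄ = γ' + (d_w/B)(γ − γ') = 15.31 kN/m³.
c·N_c·s_c = 17 × 50.6 × 1.3 = 1118.3 kPa
q·N_q = 34.272 × 37.8 = 1295.5 kPa
0.5·γ·B·N_γ·s_γ = 0.5 × 15.31 × 3.18 × 56.3 × 0.8 = 1096.4 kPa
q_ult = 1118.3 + 1295.5 + 1096.4 = 3510.1 kPa.
Gross allowable pressure q_all = 3510.1 / 2.5 = 1404.1 kPa.
Footing area = 10.1124 m², so allowable column load = 1404.1 × 10.1124 = 14198 kN.

P_all ≈ 14200 kN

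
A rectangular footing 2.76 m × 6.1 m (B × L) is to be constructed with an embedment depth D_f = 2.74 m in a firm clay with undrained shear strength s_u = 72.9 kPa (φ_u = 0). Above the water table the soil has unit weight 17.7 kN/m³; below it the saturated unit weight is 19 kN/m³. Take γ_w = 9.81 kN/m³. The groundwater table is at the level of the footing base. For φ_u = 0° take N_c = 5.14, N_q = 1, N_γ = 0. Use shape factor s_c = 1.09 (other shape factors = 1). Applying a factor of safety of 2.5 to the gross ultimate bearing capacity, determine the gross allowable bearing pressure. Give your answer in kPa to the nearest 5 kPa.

Overburden at base level: q = 17.7 × 2.74 = 48.498 kPa.
Cohesion term c·N_c·s_c = 72.9 × 5.14 × 1.09 = 408.43 kPa; surcharge term q·N_q = 48.498 × 1 = 48.498 kPa.
q_ult = 408.43 + 48.498 = 456.93 kPa.
q_all = q_ult / FS = 456.93 / 2.5 = 182.77 kPa.

q_all ≈ 185 kPa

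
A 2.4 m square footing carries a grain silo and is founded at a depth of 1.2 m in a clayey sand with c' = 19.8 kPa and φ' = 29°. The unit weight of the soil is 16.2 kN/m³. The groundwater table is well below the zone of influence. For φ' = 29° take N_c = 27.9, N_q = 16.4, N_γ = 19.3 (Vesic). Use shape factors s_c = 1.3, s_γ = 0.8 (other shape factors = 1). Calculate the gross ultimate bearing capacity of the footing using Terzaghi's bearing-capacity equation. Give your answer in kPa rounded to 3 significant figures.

q_ult ≈ 1340 kPa

q = γ·D_f = 16.2 × 1.2 = 19.44 kPa.
c·N_c·s_c = 19.8 × 27.9 × 1.3 = 718.15 kPa
q·N_q = 19.44 × 16.4 = 318.82 kPa
0.5·γ·B·N_γ·s_γ = 0.5 × 16.2 × 2.4 × 19.3 × 0.8 = 300.15 kPa
q_ult = 718.15 + 318.82 + 300.15 = 1337.1 kPa.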